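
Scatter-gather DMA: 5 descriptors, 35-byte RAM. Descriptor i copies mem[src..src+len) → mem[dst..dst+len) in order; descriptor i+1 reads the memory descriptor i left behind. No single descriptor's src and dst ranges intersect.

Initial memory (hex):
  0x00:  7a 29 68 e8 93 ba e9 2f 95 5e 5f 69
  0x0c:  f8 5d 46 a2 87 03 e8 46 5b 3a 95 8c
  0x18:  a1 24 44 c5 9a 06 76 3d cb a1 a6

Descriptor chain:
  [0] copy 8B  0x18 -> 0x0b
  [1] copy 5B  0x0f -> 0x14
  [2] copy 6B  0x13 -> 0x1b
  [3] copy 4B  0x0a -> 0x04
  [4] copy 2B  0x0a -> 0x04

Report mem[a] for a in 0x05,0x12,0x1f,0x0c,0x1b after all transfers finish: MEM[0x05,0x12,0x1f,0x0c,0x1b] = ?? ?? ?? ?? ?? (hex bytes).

MEM[0x05,0x12,0x1f,0x0c,0x1b] = a1 3d 3d 24 46

#0 dst[0x0b+8] := {0xa1,0x24,0x44,0xc5,0x9a,0x06,0x76,0x3d}
#1 dst[0x14+5] := {0x9a,0x06,0x76,0x3d,0x46}
#2 dst[0x1b+6] := {0x46,0x9a,0x06,0x76,0x3d,0x46}
#3 dst[0x04+4] := {0x5f,0xa1,0x24,0x44}
#4 dst[0x04+2] := {0x5f,0xa1}
query mem[0x05]=0xa1, mem[0x12]=0x3d, mem[0x1f]=0x3d, mem[0x0c]=0x24, mem[0x1b]=0x46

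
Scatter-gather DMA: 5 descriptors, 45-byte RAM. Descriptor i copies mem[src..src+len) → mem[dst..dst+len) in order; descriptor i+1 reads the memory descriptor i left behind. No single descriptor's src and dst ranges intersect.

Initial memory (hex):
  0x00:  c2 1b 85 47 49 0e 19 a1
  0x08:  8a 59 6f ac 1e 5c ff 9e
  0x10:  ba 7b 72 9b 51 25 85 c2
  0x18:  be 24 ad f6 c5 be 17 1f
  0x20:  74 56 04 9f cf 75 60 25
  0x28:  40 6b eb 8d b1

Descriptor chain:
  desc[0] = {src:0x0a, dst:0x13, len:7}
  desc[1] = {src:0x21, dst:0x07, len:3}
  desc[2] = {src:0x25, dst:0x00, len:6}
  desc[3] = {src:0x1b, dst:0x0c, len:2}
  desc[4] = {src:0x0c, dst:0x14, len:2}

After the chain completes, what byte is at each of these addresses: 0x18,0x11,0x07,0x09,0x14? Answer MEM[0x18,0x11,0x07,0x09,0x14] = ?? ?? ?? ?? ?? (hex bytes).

[0] 0x0a->0x13 len=7 : 6f ac 1e 5c ff 9e ba
[1] 0x21->0x07 len=3 : 56 04 9f
[2] 0x25->0x00 len=6 : 75 60 25 40 6b eb
[3] 0x1b->0x0c len=2 : f6 c5
[4] 0x0c->0x14 len=2 : f6 c5
query mem[0x18]=0x9e, mem[0x11]=0x7b, mem[0x07]=0x56, mem[0x09]=0x9f, mem[0x14]=0xf6

MEM[0x18,0x11,0x07,0x09,0x14] = 9e 7b 56 9f f6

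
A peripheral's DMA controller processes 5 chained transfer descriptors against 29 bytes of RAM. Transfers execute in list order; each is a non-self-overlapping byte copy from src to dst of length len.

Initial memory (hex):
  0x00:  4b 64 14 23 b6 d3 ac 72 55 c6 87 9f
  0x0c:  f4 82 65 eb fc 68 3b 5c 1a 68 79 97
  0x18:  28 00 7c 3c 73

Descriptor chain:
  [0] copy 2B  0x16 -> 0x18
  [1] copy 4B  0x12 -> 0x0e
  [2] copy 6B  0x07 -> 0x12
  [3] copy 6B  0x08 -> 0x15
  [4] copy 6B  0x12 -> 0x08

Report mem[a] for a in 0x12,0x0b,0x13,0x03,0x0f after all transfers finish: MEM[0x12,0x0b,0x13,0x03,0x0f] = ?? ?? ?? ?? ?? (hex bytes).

D0: mem[0x18..0x19] <- [79 97]
D1: mem[0x0e..0x11] <- [3b 5c 1a 68]
D2: mem[0x12..0x17] <- [72 55 c6 87 9f f4]
D3: mem[0x15..0x1a] <- [55 c6 87 9f f4 82]
D4: mem[0x08..0x0d] <- [72 55 c6 55 c6 87]
query mem[0x12]=0x72, mem[0x0b]=0x55, mem[0x13]=0x55, mem[0x03]=0x23, mem[0x0f]=0x5c

MEM[0x12,0x0b,0x13,0x03,0x0f] = 72 55 55 23 5c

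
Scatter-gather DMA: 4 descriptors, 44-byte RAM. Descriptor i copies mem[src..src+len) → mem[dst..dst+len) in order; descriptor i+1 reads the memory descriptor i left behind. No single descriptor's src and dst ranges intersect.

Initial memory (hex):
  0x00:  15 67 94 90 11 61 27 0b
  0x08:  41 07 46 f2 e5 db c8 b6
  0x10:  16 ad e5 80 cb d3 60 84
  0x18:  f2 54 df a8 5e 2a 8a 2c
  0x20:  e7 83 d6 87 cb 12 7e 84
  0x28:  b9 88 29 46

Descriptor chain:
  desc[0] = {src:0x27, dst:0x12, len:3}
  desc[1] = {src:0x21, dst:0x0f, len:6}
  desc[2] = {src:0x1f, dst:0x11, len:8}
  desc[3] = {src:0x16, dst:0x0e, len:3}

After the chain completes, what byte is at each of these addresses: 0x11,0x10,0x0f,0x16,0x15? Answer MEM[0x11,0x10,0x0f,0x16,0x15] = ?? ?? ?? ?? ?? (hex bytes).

MEM[0x11,0x10,0x0f,0x16,0x15] = 2c 7e 12 cb 87

[0] 0x27->0x12 len=3 : 84 b9 88
[1] 0x21->0x0f len=6 : 83 d6 87 cb 12 7e
[2] 0x1f->0x11 len=8 : 2c e7 83 d6 87 cb 12 7e
[3] 0x16->0x0e len=3 : cb 12 7e
query mem[0x11]=0x2c, mem[0x10]=0x7e, mem[0x0f]=0x12, mem[0x16]=0xcb, mem[0x15]=0x87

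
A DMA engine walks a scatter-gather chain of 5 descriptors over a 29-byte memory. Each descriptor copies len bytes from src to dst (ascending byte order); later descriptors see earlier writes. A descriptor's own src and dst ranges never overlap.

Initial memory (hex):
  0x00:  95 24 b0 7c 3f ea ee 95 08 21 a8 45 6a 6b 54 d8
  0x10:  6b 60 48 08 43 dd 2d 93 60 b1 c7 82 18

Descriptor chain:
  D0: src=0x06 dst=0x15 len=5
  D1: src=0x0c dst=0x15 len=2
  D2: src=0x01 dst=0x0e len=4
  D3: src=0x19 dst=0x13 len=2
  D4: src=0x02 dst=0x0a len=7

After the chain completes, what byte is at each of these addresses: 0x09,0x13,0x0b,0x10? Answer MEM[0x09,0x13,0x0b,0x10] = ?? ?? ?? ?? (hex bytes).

MEM[0x09,0x13,0x0b,0x10] = 21 a8 7c 08

D0: mem[0x15..0x19] <- [ee 95 08 21 a8]
D1: mem[0x15..0x16] <- [6a 6b]
D2: mem[0x0e..0x11] <- [24 b0 7c 3f]
D3: mem[0x13..0x14] <- [a8 c7]
D4: mem[0x0a..0x10] <- [b0 7c 3f ea ee 95 08]
query mem[0x09]=0x21, mem[0x13]=0xa8, mem[0x0b]=0x7c, mem[0x10]=0x08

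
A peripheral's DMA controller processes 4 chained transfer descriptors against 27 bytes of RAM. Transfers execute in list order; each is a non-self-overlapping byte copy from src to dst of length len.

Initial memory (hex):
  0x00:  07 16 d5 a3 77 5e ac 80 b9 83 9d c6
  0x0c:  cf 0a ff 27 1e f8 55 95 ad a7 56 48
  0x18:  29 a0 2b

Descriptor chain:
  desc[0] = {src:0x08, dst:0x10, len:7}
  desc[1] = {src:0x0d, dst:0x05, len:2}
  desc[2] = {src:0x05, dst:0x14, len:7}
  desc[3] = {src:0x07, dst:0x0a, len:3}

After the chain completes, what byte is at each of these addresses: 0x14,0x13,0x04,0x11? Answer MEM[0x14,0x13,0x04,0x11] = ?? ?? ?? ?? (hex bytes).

D0: mem[0x10..0x16] <- [b9 83 9d c6 cf 0a ff]
D1: mem[0x05..0x06] <- [0a ff]
D2: mem[0x14..0x1a] <- [0a ff 80 b9 83 9d c6]
D3: mem[0x0a..0x0c] <- [80 b9 83]
query mem[0x14]=0x0a, mem[0x13]=0xc6, mem[0x04]=0x77, mem[0x11]=0x83

MEM[0x14,0x13,0x04,0x11] = 0a c6 77 83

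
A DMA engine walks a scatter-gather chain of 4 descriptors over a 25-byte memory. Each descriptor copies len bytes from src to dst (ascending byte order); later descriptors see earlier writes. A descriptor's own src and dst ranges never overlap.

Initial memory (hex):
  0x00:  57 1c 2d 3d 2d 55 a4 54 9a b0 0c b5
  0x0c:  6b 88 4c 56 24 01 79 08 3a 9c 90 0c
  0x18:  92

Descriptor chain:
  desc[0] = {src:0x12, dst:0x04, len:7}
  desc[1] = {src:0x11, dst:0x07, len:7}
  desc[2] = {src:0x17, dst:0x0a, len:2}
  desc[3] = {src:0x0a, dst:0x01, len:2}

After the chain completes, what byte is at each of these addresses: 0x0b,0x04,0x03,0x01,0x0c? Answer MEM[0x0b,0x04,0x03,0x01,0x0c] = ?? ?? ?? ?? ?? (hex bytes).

MEM[0x0b,0x04,0x03,0x01,0x0c] = 92 79 3d 0c 90

D0: mem[0x04..0x0a] <- [79 08 3a 9c 90 0c 92]
D1: mem[0x07..0x0d] <- [01 79 08 3a 9c 90 0c]
D2: mem[0x0a..0x0b] <- [0c 92]
D3: mem[0x01..0x02] <- [0c 92]
query mem[0x0b]=0x92, mem[0x04]=0x79, mem[0x03]=0x3d, mem[0x01]=0x0c, mem[0x0c]=0x90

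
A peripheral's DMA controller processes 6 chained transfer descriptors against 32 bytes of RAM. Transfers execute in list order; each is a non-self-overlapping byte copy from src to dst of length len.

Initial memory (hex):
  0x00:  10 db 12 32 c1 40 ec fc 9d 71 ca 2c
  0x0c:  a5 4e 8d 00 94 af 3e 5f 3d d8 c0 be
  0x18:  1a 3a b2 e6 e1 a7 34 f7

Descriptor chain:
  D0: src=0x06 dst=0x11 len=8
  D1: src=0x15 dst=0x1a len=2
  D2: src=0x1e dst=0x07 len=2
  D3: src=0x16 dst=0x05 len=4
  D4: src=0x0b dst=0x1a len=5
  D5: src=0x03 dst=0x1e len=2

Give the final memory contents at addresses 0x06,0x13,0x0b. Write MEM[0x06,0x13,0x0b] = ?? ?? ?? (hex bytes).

#0 dst[0x11+8] := {0xec,0xfc,0x9d,0x71,0xca,0x2c,0xa5,0x4e}
#1 dst[0x1a+2] := {0xca,0x2c}
#2 dst[0x07+2] := {0x34,0xf7}
#3 dst[0x05+4] := {0x2c,0xa5,0x4e,0x3a}
#4 dst[0x1a+5] := {0x2c,0xa5,0x4e,0x8d,0x00}
#5 dst[0x1e+2] := {0x32,0xc1}
query mem[0x06]=0xa5, mem[0x13]=0x9d, mem[0x0b]=0x2c

MEM[0x06,0x13,0x0b] = a5 9d 2c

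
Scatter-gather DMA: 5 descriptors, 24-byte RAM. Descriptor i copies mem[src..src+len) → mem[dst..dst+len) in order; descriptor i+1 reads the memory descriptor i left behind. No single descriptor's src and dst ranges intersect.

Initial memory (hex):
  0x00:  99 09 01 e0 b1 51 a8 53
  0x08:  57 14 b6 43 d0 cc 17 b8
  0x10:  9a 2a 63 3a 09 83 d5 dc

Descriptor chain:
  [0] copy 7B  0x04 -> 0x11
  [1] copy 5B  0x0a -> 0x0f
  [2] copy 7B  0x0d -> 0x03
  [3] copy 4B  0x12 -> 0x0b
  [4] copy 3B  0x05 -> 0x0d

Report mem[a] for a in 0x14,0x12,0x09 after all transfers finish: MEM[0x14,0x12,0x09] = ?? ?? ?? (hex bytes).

[0] 0x04->0x11 len=7 : b1 51 a8 53 57 14 b6
[1] 0x0a->0x0f len=5 : b6 43 d0 cc 17
[2] 0x0d->0x03 len=7 : cc 17 b6 43 d0 cc 17
[3] 0x12->0x0b len=4 : cc 17 53 57
[4] 0x05->0x0d len=3 : b6 43 d0
query mem[0x14]=0x53, mem[0x12]=0xcc, mem[0x09]=0x17

MEM[0x14,0x12,0x09] = 53 cc 17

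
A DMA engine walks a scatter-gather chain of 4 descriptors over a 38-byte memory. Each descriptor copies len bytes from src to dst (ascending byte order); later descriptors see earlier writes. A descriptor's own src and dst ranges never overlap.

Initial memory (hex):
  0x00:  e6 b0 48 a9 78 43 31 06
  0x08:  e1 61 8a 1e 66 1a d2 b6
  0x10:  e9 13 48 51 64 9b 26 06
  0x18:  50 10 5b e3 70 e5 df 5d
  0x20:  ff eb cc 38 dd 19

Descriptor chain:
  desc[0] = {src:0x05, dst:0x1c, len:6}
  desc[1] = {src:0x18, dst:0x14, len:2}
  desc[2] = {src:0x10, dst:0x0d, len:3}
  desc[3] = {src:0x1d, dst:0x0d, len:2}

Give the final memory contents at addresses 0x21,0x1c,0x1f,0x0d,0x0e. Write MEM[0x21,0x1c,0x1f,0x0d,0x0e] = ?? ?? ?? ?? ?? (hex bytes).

MEM[0x21,0x1c,0x1f,0x0d,0x0e] = 8a 43 e1 31 06

#0 dst[0x1c+6] := {0x43,0x31,0x06,0xe1,0x61,0x8a}
#1 dst[0x14+2] := {0x50,0x10}
#2 dst[0x0d+3] := {0xe9,0x13,0x48}
#3 dst[0x0d+2] := {0x31,0x06}
query mem[0x21]=0x8a, mem[0x1c]=0x43, mem[0x1f]=0xe1, mem[0x0d]=0x31, mem[0x0e]=0x06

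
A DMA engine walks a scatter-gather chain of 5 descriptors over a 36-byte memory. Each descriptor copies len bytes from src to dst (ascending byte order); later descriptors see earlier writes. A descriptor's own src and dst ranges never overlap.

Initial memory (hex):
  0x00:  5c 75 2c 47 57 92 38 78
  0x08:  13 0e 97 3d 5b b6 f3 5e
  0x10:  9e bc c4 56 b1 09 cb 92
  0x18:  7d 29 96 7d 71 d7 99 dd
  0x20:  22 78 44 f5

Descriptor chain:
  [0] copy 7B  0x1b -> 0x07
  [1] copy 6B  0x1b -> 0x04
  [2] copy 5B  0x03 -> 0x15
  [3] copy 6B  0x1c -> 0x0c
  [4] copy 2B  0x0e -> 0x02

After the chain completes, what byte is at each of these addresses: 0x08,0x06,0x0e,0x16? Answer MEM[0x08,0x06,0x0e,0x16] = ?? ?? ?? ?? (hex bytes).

MEM[0x08,0x06,0x0e,0x16] = dd d7 99 7d

D0: mem[0x07..0x0d] <- [7d 71 d7 99 dd 22 78]
D1: mem[0x04..0x09] <- [7d 71 d7 99 dd 22]
D2: mem[0x15..0x19] <- [47 7d 71 d7 99]
D3: mem[0x0c..0x11] <- [71 d7 99 dd 22 78]
D4: mem[0x02..0x03] <- [99 dd]
query mem[0x08]=0xdd, mem[0x06]=0xd7, mem[0x0e]=0x99, mem[0x16]=0x7d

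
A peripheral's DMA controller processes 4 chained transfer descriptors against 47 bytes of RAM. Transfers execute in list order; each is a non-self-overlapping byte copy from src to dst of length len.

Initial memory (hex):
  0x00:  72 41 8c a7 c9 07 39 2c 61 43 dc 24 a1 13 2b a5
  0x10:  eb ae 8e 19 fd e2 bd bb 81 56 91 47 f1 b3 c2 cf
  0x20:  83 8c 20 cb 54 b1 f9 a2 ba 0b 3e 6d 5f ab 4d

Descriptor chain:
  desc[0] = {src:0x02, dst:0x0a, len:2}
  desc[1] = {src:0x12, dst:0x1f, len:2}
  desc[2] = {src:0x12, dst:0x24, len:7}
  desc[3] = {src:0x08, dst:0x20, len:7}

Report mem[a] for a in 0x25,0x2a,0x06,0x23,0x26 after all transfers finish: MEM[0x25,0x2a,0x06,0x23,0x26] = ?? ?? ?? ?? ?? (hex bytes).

  after D0: wrote 2B at 0x0a = 8ca7
  after D1: wrote 2B at 0x1f = 8e19
  after D2: wrote 7B at 0x24 = 8e19fde2bdbb81
  after D3: wrote 7B at 0x20 = 61438ca7a1132b
query mem[0x25]=0x13, mem[0x2a]=0x81, mem[0x06]=0x39, mem[0x23]=0xa7, mem[0x26]=0x2b

MEM[0x25,0x2a,0x06,0x23,0x26] = 13 81 39 a7 2b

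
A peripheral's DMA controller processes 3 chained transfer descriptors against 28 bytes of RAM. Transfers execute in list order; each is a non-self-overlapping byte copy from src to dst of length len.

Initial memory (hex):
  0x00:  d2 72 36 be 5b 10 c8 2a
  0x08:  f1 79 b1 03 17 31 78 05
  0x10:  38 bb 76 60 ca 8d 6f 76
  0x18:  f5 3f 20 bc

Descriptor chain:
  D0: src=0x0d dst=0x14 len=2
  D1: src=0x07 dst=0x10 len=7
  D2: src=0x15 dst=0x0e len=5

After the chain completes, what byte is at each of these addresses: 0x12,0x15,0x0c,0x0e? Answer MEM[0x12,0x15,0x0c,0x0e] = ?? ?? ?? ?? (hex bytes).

  after D0: wrote 2B at 0x14 = 3178
  after D1: wrote 7B at 0x10 = 2af179b1031731
  after D2: wrote 5B at 0x0e = 173176f53f
query mem[0x12]=0x3f, mem[0x15]=0x17, mem[0x0c]=0x17, mem[0x0e]=0x17

MEM[0x12,0x15,0x0c,0x0e] = 3f 17 17 17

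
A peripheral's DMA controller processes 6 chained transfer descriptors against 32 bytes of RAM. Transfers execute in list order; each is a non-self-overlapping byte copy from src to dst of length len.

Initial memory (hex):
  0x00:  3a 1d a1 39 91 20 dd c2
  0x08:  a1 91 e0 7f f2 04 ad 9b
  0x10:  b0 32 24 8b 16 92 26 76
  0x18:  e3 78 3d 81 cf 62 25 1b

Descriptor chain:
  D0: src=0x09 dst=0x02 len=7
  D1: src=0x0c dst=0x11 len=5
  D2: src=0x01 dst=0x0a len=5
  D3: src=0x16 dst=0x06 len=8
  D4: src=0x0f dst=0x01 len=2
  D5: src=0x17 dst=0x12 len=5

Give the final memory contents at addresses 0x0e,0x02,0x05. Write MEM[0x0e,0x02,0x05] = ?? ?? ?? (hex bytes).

MEM[0x0e,0x02,0x05] = f2 b0 f2

[0] 0x09->0x02 len=7 : 91 e0 7f f2 04 ad 9b
[1] 0x0c->0x11 len=5 : f2 04 ad 9b b0
[2] 0x01->0x0a len=5 : 1d 91 e0 7f f2
[3] 0x16->0x06 len=8 : 26 76 e3 78 3d 81 cf 62
[4] 0x0f->0x01 len=2 : 9b b0
[5] 0x17->0x12 len=5 : 76 e3 78 3d 81
query mem[0x0e]=0xf2, mem[0x02]=0xb0, mem[0x05]=0xf2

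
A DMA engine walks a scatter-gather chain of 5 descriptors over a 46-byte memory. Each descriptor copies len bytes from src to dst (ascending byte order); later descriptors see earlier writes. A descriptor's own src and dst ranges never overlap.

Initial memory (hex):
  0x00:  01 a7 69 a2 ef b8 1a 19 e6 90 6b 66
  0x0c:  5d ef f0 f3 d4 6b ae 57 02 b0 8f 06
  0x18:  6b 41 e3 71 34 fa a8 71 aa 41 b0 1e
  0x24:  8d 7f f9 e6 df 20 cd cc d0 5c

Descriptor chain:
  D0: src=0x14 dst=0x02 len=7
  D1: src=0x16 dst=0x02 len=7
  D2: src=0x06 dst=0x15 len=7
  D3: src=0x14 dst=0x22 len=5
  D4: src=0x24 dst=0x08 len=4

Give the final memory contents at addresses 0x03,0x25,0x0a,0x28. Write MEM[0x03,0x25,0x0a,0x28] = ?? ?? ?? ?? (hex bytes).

D0: mem[0x02..0x08] <- [02 b0 8f 06 6b 41 e3]
D1: mem[0x02..0x08] <- [8f 06 6b 41 e3 71 34]
D2: mem[0x15..0x1b] <- [e3 71 34 90 6b 66 5d]
D3: mem[0x22..0x26] <- [02 e3 71 34 90]
D4: mem[0x08..0x0b] <- [71 34 90 e6]
query mem[0x03]=0x06, mem[0x25]=0x34, mem[0x0a]=0x90, mem[0x28]=0xdf

MEM[0x03,0x25,0x0a,0x28] = 06 34 90 df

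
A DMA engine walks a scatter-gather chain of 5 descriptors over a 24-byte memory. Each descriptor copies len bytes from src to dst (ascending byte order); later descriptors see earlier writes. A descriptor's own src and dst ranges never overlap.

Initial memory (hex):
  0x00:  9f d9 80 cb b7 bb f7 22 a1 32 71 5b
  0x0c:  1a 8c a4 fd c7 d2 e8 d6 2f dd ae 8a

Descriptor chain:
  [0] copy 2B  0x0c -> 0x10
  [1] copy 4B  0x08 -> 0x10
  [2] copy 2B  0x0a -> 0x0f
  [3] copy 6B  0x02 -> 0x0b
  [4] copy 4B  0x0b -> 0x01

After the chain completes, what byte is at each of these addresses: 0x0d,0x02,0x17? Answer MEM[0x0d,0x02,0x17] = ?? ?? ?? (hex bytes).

MEM[0x0d,0x02,0x17] = b7 cb 8a

D0: mem[0x10..0x11] <- [1a 8c]
D1: mem[0x10..0x13] <- [a1 32 71 5b]
D2: mem[0x0f..0x10] <- [71 5b]
D3: mem[0x0b..0x10] <- [80 cb b7 bb f7 22]
D4: mem[0x01..0x04] <- [80 cb b7 bb]
query mem[0x0d]=0xb7, mem[0x02]=0xcb, mem[0x17]=0x8a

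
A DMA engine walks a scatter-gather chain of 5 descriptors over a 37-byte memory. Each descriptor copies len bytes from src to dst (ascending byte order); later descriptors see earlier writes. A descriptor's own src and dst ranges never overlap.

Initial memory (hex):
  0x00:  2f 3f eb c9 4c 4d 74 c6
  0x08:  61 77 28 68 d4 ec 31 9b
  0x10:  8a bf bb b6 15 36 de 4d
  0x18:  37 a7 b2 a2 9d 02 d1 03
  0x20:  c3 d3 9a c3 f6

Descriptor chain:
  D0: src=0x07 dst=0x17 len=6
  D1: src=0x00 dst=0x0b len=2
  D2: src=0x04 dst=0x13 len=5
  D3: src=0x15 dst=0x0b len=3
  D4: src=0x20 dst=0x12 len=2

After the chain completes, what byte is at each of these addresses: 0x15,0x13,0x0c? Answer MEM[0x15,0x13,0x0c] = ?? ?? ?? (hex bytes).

MEM[0x15,0x13,0x0c] = 74 d3 c6

D0: mem[0x17..0x1c] <- [c6 61 77 28 68 d4]
D1: mem[0x0b..0x0c] <- [2f 3f]
D2: mem[0x13..0x17] <- [4c 4d 74 c6 61]
D3: mem[0x0b..0x0d] <- [74 c6 61]
D4: mem[0x12..0x13] <- [c3 d3]
query mem[0x15]=0x74, mem[0x13]=0xd3, mem[0x0c]=0xc6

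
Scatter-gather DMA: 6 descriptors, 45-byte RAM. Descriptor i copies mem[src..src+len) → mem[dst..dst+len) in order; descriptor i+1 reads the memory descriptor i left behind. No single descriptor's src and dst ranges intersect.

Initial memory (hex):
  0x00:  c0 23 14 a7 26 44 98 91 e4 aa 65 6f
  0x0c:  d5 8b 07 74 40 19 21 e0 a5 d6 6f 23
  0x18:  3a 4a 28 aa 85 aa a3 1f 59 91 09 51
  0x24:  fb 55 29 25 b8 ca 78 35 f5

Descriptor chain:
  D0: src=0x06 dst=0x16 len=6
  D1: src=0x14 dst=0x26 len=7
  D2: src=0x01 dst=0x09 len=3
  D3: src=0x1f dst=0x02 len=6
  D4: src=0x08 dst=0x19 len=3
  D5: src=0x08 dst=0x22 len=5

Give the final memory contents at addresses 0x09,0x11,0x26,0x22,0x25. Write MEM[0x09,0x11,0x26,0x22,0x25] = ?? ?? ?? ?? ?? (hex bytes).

[0] 0x06->0x16 len=6 : 98 91 e4 aa 65 6f
[1] 0x14->0x26 len=7 : a5 d6 98 91 e4 aa 65
[2] 0x01->0x09 len=3 : 23 14 a7
[3] 0x1f->0x02 len=6 : 1f 59 91 09 51 fb
[4] 0x08->0x19 len=3 : e4 23 14
[5] 0x08->0x22 len=5 : e4 23 14 a7 d5
query mem[0x09]=0x23, mem[0x11]=0x19, mem[0x26]=0xd5, mem[0x22]=0xe4, mem[0x25]=0xa7

MEM[0x09,0x11,0x26,0x22,0x25] = 23 19 d5 e4 a7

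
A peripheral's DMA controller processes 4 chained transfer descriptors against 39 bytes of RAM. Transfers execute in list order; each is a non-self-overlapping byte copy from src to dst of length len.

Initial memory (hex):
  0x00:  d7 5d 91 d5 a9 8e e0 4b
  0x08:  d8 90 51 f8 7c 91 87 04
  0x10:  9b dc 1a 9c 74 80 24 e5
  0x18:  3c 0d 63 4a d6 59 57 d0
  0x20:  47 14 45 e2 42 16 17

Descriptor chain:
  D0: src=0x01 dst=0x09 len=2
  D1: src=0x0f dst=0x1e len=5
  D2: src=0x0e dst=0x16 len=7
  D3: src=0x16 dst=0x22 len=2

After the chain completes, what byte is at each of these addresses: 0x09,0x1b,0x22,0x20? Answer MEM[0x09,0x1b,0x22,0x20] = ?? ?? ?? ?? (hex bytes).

  after D0: wrote 2B at 0x09 = 5d91
  after D1: wrote 5B at 0x1e = 049bdc1a9c
  after D2: wrote 7B at 0x16 = 87049bdc1a9c74
  after D3: wrote 2B at 0x22 = 8704
query mem[0x09]=0x5d, mem[0x1b]=0x9c, mem[0x22]=0x87, mem[0x20]=0xdc

MEM[0x09,0x1b,0x22,0x20] = 5d 9c 87 dc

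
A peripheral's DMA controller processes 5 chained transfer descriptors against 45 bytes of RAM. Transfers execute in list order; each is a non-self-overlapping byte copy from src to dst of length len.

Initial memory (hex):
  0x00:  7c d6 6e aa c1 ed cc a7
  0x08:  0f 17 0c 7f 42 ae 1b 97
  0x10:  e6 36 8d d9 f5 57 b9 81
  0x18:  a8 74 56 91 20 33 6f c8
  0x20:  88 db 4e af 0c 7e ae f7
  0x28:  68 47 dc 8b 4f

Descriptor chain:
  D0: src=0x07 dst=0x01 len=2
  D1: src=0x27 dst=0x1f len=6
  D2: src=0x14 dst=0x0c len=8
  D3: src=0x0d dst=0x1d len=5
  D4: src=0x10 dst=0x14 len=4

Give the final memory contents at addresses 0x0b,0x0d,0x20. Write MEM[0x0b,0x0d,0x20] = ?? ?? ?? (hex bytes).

D0: mem[0x01..0x02] <- [a7 0f]
D1: mem[0x1f..0x24] <- [f7 68 47 dc 8b 4f]
D2: mem[0x0c..0x13] <- [f5 57 b9 81 a8 74 56 91]
D3: mem[0x1d..0x21] <- [57 b9 81 a8 74]
D4: mem[0x14..0x17] <- [a8 74 56 91]
query mem[0x0b]=0x7f, mem[0x0d]=0x57, mem[0x20]=0xa8

MEM[0x0b,0x0d,0x20] = 7f 57 a8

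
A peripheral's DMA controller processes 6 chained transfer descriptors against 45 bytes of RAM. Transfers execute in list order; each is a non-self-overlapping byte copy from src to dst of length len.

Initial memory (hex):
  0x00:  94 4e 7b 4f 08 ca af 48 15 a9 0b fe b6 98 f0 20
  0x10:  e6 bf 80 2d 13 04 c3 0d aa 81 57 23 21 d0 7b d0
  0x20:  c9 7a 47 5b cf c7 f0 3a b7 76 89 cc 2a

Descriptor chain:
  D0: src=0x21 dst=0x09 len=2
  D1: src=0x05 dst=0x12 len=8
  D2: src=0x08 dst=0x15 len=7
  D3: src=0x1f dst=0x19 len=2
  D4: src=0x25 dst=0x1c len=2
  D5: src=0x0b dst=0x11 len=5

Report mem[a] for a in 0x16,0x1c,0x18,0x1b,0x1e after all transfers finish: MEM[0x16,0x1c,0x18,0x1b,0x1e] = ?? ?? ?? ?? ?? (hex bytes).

  after D0: wrote 2B at 0x09 = 7a47
  after D1: wrote 8B at 0x12 = caaf48157a47feb6
  after D2: wrote 7B at 0x15 = 157a47feb698f0
  after D3: wrote 2B at 0x19 = d0c9
  after D4: wrote 2B at 0x1c = c7f0
  after D5: wrote 5B at 0x11 = feb698f020
query mem[0x16]=0x7a, mem[0x1c]=0xc7, mem[0x18]=0xfe, mem[0x1b]=0xf0, mem[0x1e]=0x7b

MEM[0x16,0x1c,0x18,0x1b,0x1e] = 7a c7 fe f0 7b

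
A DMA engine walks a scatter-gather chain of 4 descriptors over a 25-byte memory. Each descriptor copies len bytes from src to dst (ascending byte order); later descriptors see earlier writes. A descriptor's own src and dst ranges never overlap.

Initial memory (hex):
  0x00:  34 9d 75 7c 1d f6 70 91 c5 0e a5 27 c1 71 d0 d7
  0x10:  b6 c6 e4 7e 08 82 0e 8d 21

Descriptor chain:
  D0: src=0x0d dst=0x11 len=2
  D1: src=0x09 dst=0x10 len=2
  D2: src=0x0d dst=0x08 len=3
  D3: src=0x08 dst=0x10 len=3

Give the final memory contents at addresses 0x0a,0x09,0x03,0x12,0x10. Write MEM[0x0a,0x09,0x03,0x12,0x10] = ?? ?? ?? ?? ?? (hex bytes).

  after D0: wrote 2B at 0x11 = 71d0
  after D1: wrote 2B at 0x10 = 0ea5
  after D2: wrote 3B at 0x08 = 71d0d7
  after D3: wrote 3B at 0x10 = 71d0d7
query mem[0x0a]=0xd7, mem[0x09]=0xd0, mem[0x03]=0x7c, mem[0x12]=0xd7, mem[0x10]=0x71

MEM[0x0a,0x09,0x03,0x12,0x10] = d7 d0 7c d7 71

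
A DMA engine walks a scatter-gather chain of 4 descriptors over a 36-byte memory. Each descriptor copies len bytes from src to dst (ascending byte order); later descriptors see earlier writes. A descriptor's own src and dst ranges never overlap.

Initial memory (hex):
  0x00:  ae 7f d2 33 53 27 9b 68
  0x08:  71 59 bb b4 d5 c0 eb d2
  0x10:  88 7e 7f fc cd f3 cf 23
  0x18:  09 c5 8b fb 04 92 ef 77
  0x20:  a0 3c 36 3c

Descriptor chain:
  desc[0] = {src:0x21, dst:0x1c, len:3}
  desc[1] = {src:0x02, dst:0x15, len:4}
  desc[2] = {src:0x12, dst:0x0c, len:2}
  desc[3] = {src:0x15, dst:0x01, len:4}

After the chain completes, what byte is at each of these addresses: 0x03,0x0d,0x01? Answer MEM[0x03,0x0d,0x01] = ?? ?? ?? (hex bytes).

[0] 0x21->0x1c len=3 : 3c 36 3c
[1] 0x02->0x15 len=4 : d2 33 53 27
[2] 0x12->0x0c len=2 : 7f fc
[3] 0x15->0x01 len=4 : d2 33 53 27
query mem[0x03]=0x53, mem[0x0d]=0xfc, mem[0x01]=0xd2

MEM[0x03,0x0d,0x01] = 53 fc d2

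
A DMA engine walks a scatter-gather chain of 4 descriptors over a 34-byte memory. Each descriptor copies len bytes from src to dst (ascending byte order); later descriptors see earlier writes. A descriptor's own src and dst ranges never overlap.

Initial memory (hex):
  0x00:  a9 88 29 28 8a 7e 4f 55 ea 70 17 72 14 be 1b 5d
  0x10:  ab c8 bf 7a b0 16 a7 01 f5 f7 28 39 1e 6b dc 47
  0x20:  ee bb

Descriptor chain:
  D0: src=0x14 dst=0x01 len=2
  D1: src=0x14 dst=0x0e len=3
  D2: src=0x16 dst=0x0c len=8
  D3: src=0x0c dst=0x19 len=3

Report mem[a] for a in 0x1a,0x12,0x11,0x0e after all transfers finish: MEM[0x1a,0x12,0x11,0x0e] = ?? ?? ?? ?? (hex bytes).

[0] 0x14->0x01 len=2 : b0 16
[1] 0x14->0x0e len=3 : b0 16 a7
[2] 0x16->0x0c len=8 : a7 01 f5 f7 28 39 1e 6b
[3] 0x0c->0x19 len=3 : a7 01 f5
query mem[0x1a]=0x01, mem[0x12]=0x1e, mem[0x11]=0x39, mem[0x0e]=0xf5

MEM[0x1a,0x12,0x11,0x0e] = 01 1e 39 f5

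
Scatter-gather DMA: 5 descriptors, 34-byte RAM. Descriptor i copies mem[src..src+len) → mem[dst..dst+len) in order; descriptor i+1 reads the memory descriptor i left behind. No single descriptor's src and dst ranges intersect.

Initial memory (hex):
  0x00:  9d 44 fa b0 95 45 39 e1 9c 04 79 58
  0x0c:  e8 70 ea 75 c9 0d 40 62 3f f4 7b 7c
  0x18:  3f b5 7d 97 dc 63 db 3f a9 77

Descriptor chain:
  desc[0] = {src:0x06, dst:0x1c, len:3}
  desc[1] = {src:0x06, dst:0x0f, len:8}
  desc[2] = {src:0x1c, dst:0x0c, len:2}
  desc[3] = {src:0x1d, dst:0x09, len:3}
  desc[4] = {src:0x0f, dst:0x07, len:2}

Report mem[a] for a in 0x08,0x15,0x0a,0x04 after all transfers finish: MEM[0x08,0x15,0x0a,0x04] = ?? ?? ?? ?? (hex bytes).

MEM[0x08,0x15,0x0a,0x04] = e1 e8 9c 95

  after D0: wrote 3B at 0x1c = 39e19c
  after D1: wrote 8B at 0x0f = 39e19c047958e870
  after D2: wrote 2B at 0x0c = 39e1
  after D3: wrote 3B at 0x09 = e19c3f
  after D4: wrote 2B at 0x07 = 39e1
query mem[0x08]=0xe1, mem[0x15]=0xe8, mem[0x0a]=0x9c, mem[0x04]=0x95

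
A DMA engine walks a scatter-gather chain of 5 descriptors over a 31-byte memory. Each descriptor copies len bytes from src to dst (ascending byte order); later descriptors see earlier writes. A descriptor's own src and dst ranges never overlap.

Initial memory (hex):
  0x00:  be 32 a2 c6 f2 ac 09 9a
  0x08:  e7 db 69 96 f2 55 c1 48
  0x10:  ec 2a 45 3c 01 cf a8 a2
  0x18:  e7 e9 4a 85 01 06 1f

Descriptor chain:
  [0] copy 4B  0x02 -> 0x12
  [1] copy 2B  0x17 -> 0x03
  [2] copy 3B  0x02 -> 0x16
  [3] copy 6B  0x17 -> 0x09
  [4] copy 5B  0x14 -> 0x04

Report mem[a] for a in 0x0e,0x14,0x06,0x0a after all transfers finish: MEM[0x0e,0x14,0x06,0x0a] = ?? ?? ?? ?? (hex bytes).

  after D0: wrote 4B at 0x12 = a2c6f2ac
  after D1: wrote 2B at 0x03 = a2e7
  after D2: wrote 3B at 0x16 = a2a2e7
  after D3: wrote 6B at 0x09 = a2e7e94a8501
  after D4: wrote 5B at 0x04 = f2aca2a2e7
query mem[0x0e]=0x01, mem[0x14]=0xf2, mem[0x06]=0xa2, mem[0x0a]=0xe7

MEM[0x0e,0x14,0x06,0x0a] = 01 f2 a2 e7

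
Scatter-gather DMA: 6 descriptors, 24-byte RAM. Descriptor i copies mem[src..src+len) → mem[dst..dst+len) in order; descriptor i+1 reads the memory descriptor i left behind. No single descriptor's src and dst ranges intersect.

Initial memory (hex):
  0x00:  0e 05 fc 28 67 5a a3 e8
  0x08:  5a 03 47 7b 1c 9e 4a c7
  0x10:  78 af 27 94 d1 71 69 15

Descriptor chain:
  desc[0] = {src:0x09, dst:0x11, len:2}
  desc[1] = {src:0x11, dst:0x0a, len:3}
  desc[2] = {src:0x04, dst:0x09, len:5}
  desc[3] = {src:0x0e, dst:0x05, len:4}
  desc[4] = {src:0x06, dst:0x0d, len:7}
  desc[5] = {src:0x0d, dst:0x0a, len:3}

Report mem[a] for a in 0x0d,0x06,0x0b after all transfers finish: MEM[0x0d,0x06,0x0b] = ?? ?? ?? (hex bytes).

[0] 0x09->0x11 len=2 : 03 47
[1] 0x11->0x0a len=3 : 03 47 94
[2] 0x04->0x09 len=5 : 67 5a a3 e8 5a
[3] 0x0e->0x05 len=4 : 4a c7 78 03
[4] 0x06->0x0d len=7 : c7 78 03 67 5a a3 e8
[5] 0x0d->0x0a len=3 : c7 78 03
query mem[0x0d]=0xc7, mem[0x06]=0xc7, mem[0x0b]=0x78

MEM[0x0d,0x06,0x0b] = c7 c7 78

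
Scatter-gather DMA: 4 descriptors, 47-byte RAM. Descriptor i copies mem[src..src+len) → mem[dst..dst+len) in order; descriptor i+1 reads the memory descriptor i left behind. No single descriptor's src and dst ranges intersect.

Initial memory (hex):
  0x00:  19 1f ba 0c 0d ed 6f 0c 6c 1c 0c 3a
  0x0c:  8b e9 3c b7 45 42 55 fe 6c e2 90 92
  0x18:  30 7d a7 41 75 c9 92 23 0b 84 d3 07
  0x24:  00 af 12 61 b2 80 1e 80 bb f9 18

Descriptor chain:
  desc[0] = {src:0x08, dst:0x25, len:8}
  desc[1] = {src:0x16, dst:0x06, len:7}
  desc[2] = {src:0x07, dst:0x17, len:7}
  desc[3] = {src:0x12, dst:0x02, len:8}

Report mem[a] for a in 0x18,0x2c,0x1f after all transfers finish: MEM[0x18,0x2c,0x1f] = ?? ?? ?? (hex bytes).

[0] 0x08->0x25 len=8 : 6c 1c 0c 3a 8b e9 3c b7
[1] 0x16->0x06 len=7 : 90 92 30 7d a7 41 75
[2] 0x07->0x17 len=7 : 92 30 7d a7 41 75 e9
[3] 0x12->0x02 len=8 : 55 fe 6c e2 90 92 30 7d
query mem[0x18]=0x30, mem[0x2c]=0xb7, mem[0x1f]=0x23

MEM[0x18,0x2c,0x1f] = 30 b7 23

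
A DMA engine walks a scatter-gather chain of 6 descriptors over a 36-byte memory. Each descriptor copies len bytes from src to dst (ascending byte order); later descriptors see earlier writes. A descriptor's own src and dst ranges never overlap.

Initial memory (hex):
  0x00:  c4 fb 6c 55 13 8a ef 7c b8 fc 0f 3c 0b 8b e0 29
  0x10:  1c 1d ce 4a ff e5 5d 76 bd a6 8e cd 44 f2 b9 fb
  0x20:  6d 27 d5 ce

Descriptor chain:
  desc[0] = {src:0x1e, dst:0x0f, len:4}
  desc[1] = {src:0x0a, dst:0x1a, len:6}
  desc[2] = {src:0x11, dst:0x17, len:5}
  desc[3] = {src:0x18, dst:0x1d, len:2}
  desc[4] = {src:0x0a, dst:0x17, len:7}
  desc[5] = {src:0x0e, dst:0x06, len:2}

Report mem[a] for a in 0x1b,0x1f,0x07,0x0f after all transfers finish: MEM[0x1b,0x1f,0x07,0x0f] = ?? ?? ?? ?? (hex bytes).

#0 dst[0x0f+4] := {0xb9,0xfb,0x6d,0x27}
#1 dst[0x1a+6] := {0x0f,0x3c,0x0b,0x8b,0xe0,0xb9}
#2 dst[0x17+5] := {0x6d,0x27,0x4a,0xff,0xe5}
#3 dst[0x1d+2] := {0x27,0x4a}
#4 dst[0x17+7] := {0x0f,0x3c,0x0b,0x8b,0xe0,0xb9,0xfb}
#5 dst[0x06+2] := {0xe0,0xb9}
query mem[0x1b]=0xe0, mem[0x1f]=0xb9, mem[0x07]=0xb9, mem[0x0f]=0xb9

MEM[0x1b,0x1f,0x07,0x0f] = e0 b9 b9 b9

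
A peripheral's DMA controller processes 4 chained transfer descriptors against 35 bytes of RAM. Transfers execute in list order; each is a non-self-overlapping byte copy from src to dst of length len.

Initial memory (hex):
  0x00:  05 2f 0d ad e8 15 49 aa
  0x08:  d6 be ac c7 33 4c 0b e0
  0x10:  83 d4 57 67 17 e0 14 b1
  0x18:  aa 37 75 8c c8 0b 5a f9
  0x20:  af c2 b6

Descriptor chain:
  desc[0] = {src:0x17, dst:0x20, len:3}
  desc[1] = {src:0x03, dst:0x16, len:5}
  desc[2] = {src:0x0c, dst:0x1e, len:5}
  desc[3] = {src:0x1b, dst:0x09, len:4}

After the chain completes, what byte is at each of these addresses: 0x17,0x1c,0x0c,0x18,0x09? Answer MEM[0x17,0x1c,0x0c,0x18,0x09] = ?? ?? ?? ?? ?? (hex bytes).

MEM[0x17,0x1c,0x0c,0x18,0x09] = e8 c8 33 15 8c

[0] 0x17->0x20 len=3 : b1 aa 37
[1] 0x03->0x16 len=5 : ad e8 15 49 aa
[2] 0x0c->0x1e len=5 : 33 4c 0b e0 83
[3] 0x1b->0x09 len=4 : 8c c8 0b 33
query mem[0x17]=0xe8, mem[0x1c]=0xc8, mem[0x0c]=0x33, mem[0x18]=0x15, mem[0x09]=0x8c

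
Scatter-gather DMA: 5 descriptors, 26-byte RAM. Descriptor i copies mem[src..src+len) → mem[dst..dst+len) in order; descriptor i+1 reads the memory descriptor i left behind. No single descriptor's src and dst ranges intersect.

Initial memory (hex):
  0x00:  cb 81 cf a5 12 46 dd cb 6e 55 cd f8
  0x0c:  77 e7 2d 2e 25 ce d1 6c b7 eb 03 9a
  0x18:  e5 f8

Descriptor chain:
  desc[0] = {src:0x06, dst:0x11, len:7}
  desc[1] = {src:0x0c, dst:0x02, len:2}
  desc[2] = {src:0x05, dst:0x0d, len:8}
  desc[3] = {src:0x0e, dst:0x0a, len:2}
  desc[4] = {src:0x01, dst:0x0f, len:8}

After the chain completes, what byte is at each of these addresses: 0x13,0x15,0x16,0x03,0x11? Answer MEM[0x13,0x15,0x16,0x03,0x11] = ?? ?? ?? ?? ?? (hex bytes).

[0] 0x06->0x11 len=7 : dd cb 6e 55 cd f8 77
[1] 0x0c->0x02 len=2 : 77 e7
[2] 0x05->0x0d len=8 : 46 dd cb 6e 55 cd f8 77
[3] 0x0e->0x0a len=2 : dd cb
[4] 0x01->0x0f len=8 : 81 77 e7 12 46 dd cb 6e
query mem[0x13]=0x46, mem[0x15]=0xcb, mem[0x16]=0x6e, mem[0x03]=0xe7, mem[0x11]=0xe7

MEM[0x13,0x15,0x16,0x03,0x11] = 46 cb 6e e7 e7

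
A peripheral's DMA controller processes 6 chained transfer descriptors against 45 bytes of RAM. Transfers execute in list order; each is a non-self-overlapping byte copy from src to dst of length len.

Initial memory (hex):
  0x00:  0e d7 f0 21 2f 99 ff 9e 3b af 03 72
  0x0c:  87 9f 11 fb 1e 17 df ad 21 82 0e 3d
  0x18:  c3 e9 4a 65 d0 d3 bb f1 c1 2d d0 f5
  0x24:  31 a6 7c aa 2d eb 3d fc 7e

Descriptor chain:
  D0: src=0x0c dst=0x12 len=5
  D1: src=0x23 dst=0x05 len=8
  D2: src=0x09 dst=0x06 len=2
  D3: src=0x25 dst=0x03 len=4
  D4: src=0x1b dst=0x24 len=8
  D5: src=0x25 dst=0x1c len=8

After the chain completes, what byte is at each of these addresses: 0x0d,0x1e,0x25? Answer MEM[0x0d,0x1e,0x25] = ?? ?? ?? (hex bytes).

D0: mem[0x12..0x16] <- [87 9f 11 fb 1e]
D1: mem[0x05..0x0c] <- [f5 31 a6 7c aa 2d eb 3d]
D2: mem[0x06..0x07] <- [aa 2d]
D3: mem[0x03..0x06] <- [a6 7c aa 2d]
D4: mem[0x24..0x2b] <- [65 d0 d3 bb f1 c1 2d d0]
D5: mem[0x1c..0x23] <- [d0 d3 bb f1 c1 2d d0 7e]
query mem[0x0d]=0x9f, mem[0x1e]=0xbb, mem[0x25]=0xd0

MEM[0x0d,0x1e,0x25] = 9f bb d0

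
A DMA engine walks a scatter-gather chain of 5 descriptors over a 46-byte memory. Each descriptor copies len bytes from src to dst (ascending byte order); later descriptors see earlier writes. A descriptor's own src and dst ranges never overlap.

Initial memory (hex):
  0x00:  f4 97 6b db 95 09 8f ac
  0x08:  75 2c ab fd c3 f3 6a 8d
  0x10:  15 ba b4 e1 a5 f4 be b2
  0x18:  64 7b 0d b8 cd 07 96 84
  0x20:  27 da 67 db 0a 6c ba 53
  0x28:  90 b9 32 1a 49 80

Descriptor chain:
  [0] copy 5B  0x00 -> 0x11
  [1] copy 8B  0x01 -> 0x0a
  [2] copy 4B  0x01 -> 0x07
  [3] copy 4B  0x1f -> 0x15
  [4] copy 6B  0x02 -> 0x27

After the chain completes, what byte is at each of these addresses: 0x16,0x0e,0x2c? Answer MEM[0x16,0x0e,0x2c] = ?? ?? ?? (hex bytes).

MEM[0x16,0x0e,0x2c] = 27 09 97

D0: mem[0x11..0x15] <- [f4 97 6b db 95]
D1: mem[0x0a..0x11] <- [97 6b db 95 09 8f ac 75]
D2: mem[0x07..0x0a] <- [97 6b db 95]
D3: mem[0x15..0x18] <- [84 27 da 67]
D4: mem[0x27..0x2c] <- [6b db 95 09 8f 97]
query mem[0x16]=0x27, mem[0x0e]=0x09, mem[0x2c]=0x97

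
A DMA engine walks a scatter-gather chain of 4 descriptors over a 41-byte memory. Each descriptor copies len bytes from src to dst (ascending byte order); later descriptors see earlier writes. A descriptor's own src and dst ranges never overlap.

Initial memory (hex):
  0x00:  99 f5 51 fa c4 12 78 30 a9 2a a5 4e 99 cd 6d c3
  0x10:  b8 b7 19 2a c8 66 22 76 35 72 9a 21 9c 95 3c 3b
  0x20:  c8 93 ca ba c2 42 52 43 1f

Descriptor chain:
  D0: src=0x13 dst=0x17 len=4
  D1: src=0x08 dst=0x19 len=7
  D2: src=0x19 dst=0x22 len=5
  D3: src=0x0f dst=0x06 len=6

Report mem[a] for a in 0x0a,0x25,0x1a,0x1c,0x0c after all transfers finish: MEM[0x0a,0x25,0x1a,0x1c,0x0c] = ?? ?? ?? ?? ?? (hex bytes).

MEM[0x0a,0x25,0x1a,0x1c,0x0c] = 2a 4e 2a 4e 99

#0 dst[0x17+4] := {0x2a,0xc8,0x66,0x22}
#1 dst[0x19+7] := {0xa9,0x2a,0xa5,0x4e,0x99,0xcd,0x6d}
#2 dst[0x22+5] := {0xa9,0x2a,0xa5,0x4e,0x99}
#3 dst[0x06+6] := {0xc3,0xb8,0xb7,0x19,0x2a,0xc8}
query mem[0x0a]=0x2a, mem[0x25]=0x4e, mem[0x1a]=0x2a, mem[0x1c]=0x4e, mem[0x0c]=0x99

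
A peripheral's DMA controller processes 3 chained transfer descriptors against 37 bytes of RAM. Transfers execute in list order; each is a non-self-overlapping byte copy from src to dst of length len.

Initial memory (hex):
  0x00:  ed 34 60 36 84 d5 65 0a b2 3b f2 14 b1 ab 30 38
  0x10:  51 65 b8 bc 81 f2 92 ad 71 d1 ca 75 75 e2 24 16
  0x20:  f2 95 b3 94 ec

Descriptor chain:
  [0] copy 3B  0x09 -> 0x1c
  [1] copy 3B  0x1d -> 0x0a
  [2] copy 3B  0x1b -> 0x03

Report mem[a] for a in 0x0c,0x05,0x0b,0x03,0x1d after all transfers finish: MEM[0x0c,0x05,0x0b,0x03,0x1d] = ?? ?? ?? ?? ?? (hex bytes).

  after D0: wrote 3B at 0x1c = 3bf214
  after D1: wrote 3B at 0x0a = f21416
  after D2: wrote 3B at 0x03 = 753bf2
query mem[0x0c]=0x16, mem[0x05]=0xf2, mem[0x0b]=0x14, mem[0x03]=0x75, mem[0x1d]=0xf2

MEM[0x0c,0x05,0x0b,0x03,0x1d] = 16 f2 14 75 f2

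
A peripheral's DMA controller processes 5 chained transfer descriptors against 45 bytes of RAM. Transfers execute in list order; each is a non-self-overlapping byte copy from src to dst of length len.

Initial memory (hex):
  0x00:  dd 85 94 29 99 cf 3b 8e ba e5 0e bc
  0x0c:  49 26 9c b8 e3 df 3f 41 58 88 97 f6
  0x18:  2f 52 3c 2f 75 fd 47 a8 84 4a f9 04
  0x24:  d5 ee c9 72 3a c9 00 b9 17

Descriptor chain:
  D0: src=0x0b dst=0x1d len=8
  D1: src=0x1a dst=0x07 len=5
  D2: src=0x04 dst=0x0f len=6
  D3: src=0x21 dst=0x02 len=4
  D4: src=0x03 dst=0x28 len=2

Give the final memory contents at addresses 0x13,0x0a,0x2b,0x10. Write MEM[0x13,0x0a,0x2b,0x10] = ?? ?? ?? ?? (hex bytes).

  after D0: wrote 8B at 0x1d = bc49269cb8e3df3f
  after D1: wrote 5B at 0x07 = 3c2f75bc49
  after D2: wrote 6B at 0x0f = 99cf3b3c2f75
  after D3: wrote 4B at 0x02 = b8e3df3f
  after D4: wrote 2B at 0x28 = e3df
query mem[0x13]=0x2f, mem[0x0a]=0xbc, mem[0x2b]=0xb9, mem[0x10]=0xcf

MEM[0x13,0x0a,0x2b,0x10] = 2f bc b9 cf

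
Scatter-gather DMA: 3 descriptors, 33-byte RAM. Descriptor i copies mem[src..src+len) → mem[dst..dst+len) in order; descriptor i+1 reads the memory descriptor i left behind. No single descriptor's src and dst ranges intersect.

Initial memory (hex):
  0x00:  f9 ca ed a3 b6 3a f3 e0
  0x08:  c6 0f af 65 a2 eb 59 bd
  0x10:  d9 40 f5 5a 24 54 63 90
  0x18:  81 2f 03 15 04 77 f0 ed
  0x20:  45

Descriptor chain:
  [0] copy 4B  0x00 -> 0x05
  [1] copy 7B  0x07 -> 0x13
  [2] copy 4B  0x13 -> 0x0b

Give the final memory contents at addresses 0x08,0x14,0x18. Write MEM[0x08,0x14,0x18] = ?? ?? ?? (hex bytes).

MEM[0x08,0x14,0x18] = a3 a3 a2

D0: mem[0x05..0x08] <- [f9 ca ed a3]
D1: mem[0x13..0x19] <- [ed a3 0f af 65 a2 eb]
D2: mem[0x0b..0x0e] <- [ed a3 0f af]
query mem[0x08]=0xa3, mem[0x14]=0xa3, mem[0x18]=0xa2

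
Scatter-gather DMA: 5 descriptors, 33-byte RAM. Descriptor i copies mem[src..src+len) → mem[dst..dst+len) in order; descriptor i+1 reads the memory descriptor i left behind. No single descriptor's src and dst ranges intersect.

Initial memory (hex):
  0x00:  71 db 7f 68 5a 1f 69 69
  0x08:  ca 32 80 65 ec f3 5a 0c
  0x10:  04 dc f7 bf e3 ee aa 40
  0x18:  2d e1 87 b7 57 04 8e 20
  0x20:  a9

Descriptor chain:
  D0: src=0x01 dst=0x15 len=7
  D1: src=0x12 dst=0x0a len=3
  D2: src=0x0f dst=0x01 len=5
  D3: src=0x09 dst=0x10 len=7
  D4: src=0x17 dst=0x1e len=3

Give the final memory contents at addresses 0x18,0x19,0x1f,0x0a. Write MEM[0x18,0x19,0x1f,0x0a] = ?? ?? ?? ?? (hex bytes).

#0 dst[0x15+7] := {0xdb,0x7f,0x68,0x5a,0x1f,0x69,0x69}
#1 dst[0x0a+3] := {0xf7,0xbf,0xe3}
#2 dst[0x01+5] := {0x0c,0x04,0xdc,0xf7,0xbf}
#3 dst[0x10+7] := {0x32,0xf7,0xbf,0xe3,0xf3,0x5a,0x0c}
#4 dst[0x1e+3] := {0x68,0x5a,0x1f}
query mem[0x18]=0x5a, mem[0x19]=0x1f, mem[0x1f]=0x5a, mem[0x0a]=0xf7

MEM[0x18,0x19,0x1f,0x0a] = 5a 1f 5a f7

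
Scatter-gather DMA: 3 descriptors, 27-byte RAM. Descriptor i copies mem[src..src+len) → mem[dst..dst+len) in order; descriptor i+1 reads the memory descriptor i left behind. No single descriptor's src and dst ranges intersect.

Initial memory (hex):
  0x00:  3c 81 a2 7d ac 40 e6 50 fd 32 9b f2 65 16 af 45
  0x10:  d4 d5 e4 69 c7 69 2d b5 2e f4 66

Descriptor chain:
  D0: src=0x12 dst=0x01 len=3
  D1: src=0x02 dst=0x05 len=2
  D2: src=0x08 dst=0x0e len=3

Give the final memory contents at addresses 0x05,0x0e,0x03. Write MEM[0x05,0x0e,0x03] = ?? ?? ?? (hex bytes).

D0: mem[0x01..0x03] <- [e4 69 c7]
D1: mem[0x05..0x06] <- [69 c7]
D2: mem[0x0e..0x10] <- [fd 32 9b]
query mem[0x05]=0x69, mem[0x0e]=0xfd, mem[0x03]=0xc7

MEM[0x05,0x0e,0x03] = 69 fd c7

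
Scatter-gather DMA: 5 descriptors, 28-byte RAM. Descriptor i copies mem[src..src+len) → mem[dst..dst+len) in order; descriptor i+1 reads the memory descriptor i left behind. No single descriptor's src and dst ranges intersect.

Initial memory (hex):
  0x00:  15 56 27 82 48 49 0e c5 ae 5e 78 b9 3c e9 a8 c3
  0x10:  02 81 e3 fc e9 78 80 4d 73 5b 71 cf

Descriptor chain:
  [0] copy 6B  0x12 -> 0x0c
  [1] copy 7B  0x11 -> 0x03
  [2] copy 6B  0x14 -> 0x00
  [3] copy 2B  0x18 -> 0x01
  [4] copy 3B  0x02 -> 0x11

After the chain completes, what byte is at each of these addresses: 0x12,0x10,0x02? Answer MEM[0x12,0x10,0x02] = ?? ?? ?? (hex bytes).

#0 dst[0x0c+6] := {0xe3,0xfc,0xe9,0x78,0x80,0x4d}
#1 dst[0x03+7] := {0x4d,0xe3,0xfc,0xe9,0x78,0x80,0x4d}
#2 dst[0x00+6] := {0xe9,0x78,0x80,0x4d,0x73,0x5b}
#3 dst[0x01+2] := {0x73,0x5b}
#4 dst[0x11+3] := {0x5b,0x4d,0x73}
query mem[0x12]=0x4d, mem[0x10]=0x80, mem[0x02]=0x5b

MEM[0x12,0x10,0x02] = 4d 80 5b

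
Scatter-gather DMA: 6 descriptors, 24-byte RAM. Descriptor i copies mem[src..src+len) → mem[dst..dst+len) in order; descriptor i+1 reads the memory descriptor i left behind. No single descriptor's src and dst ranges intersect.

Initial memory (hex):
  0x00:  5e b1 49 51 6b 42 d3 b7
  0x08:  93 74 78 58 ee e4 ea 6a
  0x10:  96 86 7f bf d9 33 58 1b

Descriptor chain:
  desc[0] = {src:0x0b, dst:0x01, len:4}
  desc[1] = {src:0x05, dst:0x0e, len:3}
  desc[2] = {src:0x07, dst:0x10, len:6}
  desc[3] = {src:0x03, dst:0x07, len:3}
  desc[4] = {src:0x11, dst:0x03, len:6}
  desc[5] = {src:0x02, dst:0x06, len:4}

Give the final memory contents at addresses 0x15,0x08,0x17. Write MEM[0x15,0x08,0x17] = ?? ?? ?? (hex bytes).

D0: mem[0x01..0x04] <- [58 ee e4 ea]
D1: mem[0x0e..0x10] <- [42 d3 b7]
D2: mem[0x10..0x15] <- [b7 93 74 78 58 ee]
D3: mem[0x07..0x09] <- [e4 ea 42]
D4: mem[0x03..0x08] <- [93 74 78 58 ee 58]
D5: mem[0x06..0x09] <- [ee 93 74 78]
query mem[0x15]=0xee, mem[0x08]=0x74, mem[0x17]=0x1b

MEM[0x15,0x08,0x17] = ee 74 1b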